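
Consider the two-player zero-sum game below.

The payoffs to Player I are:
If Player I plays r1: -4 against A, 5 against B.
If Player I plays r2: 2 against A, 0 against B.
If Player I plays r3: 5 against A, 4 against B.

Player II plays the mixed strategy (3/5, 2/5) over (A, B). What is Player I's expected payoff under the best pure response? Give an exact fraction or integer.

23/5

r1: (-4)·(3/5) + (5)·(2/5) = -2/5.
r2: (2)·(3/5) + (0)·(2/5) = 6/5.
r3: (5)·(3/5) + (4)·(2/5) = 23/5.
The best pure response is r3 with expected payoff 23/5.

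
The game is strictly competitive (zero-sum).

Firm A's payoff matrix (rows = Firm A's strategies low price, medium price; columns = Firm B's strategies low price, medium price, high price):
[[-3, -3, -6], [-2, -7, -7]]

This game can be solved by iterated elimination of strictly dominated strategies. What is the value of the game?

-6

Column low price is strictly dominated by high price for Firm B (-6<-3, -7<-2); eliminate low price.
Row medium price is strictly dominated by row low price (-3>-7, -6>-7); eliminate medium price.
Column medium price is strictly dominated by high price for Firm B (-6<-3); eliminate medium price.
Only (low price, high price) remains, with payoff -6.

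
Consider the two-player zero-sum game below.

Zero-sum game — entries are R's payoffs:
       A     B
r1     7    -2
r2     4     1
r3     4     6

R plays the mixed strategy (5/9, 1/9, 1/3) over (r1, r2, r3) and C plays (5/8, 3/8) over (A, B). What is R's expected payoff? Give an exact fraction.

47/12

Against (5/8, 3/8), each row's expected payoff is r1: 29/8; r2: 23/8; r3: 19/4.
Taking the (5/9, 1/9, 1/3)-weighted average: (5/9)·(29/8) + (1/9)·(23/8) + (1/3)·(19/4) = 47/12.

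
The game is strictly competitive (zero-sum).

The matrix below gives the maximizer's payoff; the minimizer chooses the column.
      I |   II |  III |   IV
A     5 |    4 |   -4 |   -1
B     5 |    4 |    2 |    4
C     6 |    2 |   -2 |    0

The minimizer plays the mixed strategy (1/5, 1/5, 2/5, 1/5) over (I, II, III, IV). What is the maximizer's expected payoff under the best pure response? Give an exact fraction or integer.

A: (5)·(1/5) + (4)·(1/5) + (-4)·(2/5) + (-1)·(1/5) = 0.
B: (5)·(1/5) + (4)·(1/5) + (2)·(2/5) + (4)·(1/5) = 17/5.
C: (6)·(1/5) + (2)·(1/5) + (-2)·(2/5) + (0)·(1/5) = 4/5.
The best pure response is B with expected payoff 17/5.

17/5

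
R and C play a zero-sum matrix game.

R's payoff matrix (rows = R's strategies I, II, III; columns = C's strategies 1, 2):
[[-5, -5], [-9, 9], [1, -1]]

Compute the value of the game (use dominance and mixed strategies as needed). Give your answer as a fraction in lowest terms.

0

Row I is strictly dominated by row III, so R never plays it.
The remaining 2×2 game on (II, III) × (1, 2) has no saddle point. Let R play II with probability p; indifference gives −9p + (1−p) = 9p − (1−p), so p = 1/10.
Similarly C's optimal q on 1 is 1/2, and the value is -9·(1/2) + (9)·(1/2) = 0.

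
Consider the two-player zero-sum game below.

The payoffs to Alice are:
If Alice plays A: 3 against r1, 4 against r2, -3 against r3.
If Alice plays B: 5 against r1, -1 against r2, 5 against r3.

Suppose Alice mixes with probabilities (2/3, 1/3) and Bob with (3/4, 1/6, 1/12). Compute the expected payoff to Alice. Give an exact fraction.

Against (3/4, 1/6, 1/12), each row's expected payoff is A: 8/3; B: 4.
Taking the (2/3, 1/3)-weighted average: (2/3)·(8/3) + (1/3)·(4) = 28/9.

28/9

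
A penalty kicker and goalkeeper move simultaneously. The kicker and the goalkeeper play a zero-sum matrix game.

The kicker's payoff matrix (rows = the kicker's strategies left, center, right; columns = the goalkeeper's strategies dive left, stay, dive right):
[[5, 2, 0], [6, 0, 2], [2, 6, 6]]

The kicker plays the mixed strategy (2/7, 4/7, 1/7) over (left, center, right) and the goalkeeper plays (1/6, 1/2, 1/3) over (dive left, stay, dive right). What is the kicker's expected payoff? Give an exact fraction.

47/21

Against (1/6, 1/2, 1/3), each row's expected payoff is left: 11/6; center: 5/3; right: 16/3.
Taking the (2/7, 4/7, 1/7)-weighted average: (2/7)·(11/6) + (4/7)·(5/3) + (1/7)·(16/3) = 47/21.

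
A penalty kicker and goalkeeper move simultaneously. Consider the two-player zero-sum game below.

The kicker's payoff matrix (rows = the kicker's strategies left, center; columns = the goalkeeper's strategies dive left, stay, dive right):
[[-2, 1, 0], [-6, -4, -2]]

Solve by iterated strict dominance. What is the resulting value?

Row center is strictly dominated by row left (-2>-6, 1>-4, 0>-2); eliminate center.
Column stay is strictly dominated by dive left for the goalkeeper (-2<1); eliminate stay.
Column dive right is strictly dominated by dive left for the goalkeeper (-2<0); eliminate dive right.
Only (left, dive left) remains, with payoff -2.

-2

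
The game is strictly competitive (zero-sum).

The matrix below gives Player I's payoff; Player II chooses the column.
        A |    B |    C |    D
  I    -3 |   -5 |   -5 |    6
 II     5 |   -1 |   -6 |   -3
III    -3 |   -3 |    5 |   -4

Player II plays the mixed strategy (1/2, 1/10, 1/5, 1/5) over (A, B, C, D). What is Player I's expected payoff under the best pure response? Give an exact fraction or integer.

I: (-3)·(1/2) + (-5)·(1/10) + (-5)·(1/5) + (6)·(1/5) = -9/5.
II: (5)·(1/2) + (-1)·(1/10) + (-6)·(1/5) + (-3)·(1/5) = 3/5.
III: (-3)·(1/2) + (-3)·(1/10) + (5)·(1/5) + (-4)·(1/5) = -8/5.
The best pure response is II with expected payoff 3/5.

3/5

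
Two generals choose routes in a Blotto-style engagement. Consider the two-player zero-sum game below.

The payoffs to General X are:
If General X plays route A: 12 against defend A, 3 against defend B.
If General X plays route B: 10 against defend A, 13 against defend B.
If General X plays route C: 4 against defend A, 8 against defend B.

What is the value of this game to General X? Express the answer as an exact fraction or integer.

Row route C is strictly dominated by row route B, so General X never plays it.
The remaining 2×2 game on (route A, route B) × (defend A, defend B) has no saddle point. Let General X play route A with probability p; indifference gives 12p + 10(1−p) = 3p + 13(1−p), so p = 1/4.
Similarly General Y's optimal q on defend A is 5/6, and the value is 12·(5/6) + (3)·(1/6) = 21/2.

21/2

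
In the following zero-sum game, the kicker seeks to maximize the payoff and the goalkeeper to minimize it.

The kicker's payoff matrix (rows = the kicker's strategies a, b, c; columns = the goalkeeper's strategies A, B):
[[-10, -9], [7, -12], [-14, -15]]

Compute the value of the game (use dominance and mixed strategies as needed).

-183/20

Row c is strictly dominated by row a, so the kicker never plays it.
The remaining 2×2 game on (a, b) × (A, B) has no saddle point. Let the kicker play a with probability p; indifference gives −10p + 7(1−p) = −9p − 12(1−p), so p = 19/20.
Similarly the goalkeeper's optimal q on A is 3/20, and the value is -10·(3/20) + (-9)·(17/20) = -183/20.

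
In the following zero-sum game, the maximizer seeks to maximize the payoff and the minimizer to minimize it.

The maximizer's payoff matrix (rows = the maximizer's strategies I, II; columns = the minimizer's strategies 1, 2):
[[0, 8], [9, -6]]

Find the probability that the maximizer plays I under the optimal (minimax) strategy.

15/23

Row minima are 0 and -6, so the maximizer's maximin is 0; column maxima are 9 and 8, so the minimizer's minimax is 8. These differ, so the equilibrium is in mixed strategies.
Let the maximizer play I with probability p. The minimizer is indifferent when 9(1−p) = 8p − 6(1−p), giving p = 15/23.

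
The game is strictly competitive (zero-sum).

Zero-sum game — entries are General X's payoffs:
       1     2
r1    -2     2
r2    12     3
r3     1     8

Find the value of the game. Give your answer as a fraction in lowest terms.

Row r1 is strictly dominated by row r3, so General X never plays it.
The remaining 2×2 game on (r2, r3) × (1, 2) has no saddle point. Let General X play r2 with probability p; indifference gives 12p + (1−p) = 3p + 8(1−p), so p = 7/16.
Similarly General Y's optimal q on 1 is 5/16, and the value is 12·(5/16) + (3)·(11/16) = 93/16.

93/16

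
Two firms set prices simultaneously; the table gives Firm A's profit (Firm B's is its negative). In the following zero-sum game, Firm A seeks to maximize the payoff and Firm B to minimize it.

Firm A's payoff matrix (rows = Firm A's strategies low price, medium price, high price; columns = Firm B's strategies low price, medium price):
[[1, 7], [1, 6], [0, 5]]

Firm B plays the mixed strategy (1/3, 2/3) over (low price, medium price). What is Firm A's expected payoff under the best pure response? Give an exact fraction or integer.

5

low price: (1)·(1/3) + (7)·(2/3) = 5.
medium price: (1)·(1/3) + (6)·(2/3) = 13/3.
high price: (0)·(1/3) + (5)·(2/3) = 10/3.
The best pure response is low price with expected payoff 5.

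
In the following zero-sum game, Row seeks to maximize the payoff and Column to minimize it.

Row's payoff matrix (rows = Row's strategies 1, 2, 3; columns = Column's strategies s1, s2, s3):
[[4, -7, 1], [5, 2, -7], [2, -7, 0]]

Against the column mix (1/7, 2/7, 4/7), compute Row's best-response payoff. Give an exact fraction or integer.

1: (4)·(1/7) + (-7)·(2/7) + (1)·(4/7) = -6/7.
2: (5)·(1/7) + (2)·(2/7) + (-7)·(4/7) = -19/7.
3: (2)·(1/7) + (-7)·(2/7) + (0)·(4/7) = -12/7.
The best pure response is 1 with expected payoff -6/7.

-6/7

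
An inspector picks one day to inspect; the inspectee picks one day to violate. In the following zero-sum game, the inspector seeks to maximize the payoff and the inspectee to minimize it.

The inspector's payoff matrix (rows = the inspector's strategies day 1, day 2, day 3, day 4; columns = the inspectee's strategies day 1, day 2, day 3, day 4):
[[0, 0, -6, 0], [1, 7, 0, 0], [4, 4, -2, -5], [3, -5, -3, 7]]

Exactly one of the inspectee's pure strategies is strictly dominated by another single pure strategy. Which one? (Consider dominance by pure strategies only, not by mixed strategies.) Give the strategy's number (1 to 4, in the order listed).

The inspectee prefers columns that give the inspector less. Compare day 1 with day 3: -6 < 0, 0 < 1, -2 < 4, -3 < 3.
So day 3 strictly dominates day 1 for the inspectee; day 1 is strictly dominated.

1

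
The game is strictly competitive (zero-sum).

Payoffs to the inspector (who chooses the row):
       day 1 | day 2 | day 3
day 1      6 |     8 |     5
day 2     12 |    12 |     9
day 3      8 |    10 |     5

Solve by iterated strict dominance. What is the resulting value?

Column day 1 is strictly dominated by day 3 for the inspectee (5<6, 9<12, 5<8); eliminate day 1.
Row day 1 is strictly dominated by row day 2 (12>8, 9>5); eliminate day 1.
Column day 2 is strictly dominated by day 3 for the inspectee (9<12, 5<10); eliminate day 2.
Row day 3 is strictly dominated by row day 2 (9>5); eliminate day 3.
Only (day 2, day 3) remains, with payoff 9.

9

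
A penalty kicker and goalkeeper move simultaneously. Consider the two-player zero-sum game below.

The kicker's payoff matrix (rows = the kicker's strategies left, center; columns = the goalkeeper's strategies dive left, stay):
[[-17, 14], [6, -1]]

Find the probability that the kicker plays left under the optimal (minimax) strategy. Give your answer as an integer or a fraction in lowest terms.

7/38

Row minima are -17 and -1, so the kicker's maximin is -1; column maxima are 6 and 14, so the goalkeeper's minimax is 6. These differ, so the equilibrium is in mixed strategies.
Let the kicker play left with probability p. The goalkeeper is indifferent when −17p + 6(1−p) = 14p − (1−p), giving p = 7/38.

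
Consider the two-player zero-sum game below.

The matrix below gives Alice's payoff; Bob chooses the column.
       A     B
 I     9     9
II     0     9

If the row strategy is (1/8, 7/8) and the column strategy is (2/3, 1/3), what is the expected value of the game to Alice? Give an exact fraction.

15/4

Against (2/3, 1/3), each row's expected payoff is I: 9; II: 3.
Taking the (1/8, 7/8)-weighted average: (1/8)·(9) + (7/8)·(3) = 15/4.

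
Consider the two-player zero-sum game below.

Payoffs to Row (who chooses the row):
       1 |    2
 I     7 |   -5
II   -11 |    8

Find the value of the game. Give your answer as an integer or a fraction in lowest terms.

1/31

Row minima are -5 and -11, so Row's maximin is -5; column maxima are 7 and 8, so Column's minimax is 7. These differ, so the equilibrium is in mixed strategies.
Let Row play I with probability p. Column is indifferent when 7p − 11(1−p) = −5p + 8(1−p), giving p = 19/31.
Let Column play 1 with probability q. Row is indifferent when 7q − 5(1−q) = −11q + 8(1−q), giving q = 13/31.
The value is 7·(13/31) + (-5)·(18/31) = 1/31.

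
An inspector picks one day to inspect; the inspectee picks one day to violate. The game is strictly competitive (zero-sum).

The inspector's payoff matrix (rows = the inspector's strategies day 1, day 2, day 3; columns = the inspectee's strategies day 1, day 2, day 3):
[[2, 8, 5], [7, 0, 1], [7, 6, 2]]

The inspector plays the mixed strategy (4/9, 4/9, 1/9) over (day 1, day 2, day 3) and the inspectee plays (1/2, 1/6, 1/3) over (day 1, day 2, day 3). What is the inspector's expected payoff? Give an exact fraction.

73/18

Against (1/2, 1/6, 1/3), each row's expected payoff is day 1: 4; day 2: 23/6; day 3: 31/6.
Taking the (4/9, 4/9, 1/9)-weighted average: (4/9)·(4) + (4/9)·(23/6) + (1/9)·(31/6) = 73/18.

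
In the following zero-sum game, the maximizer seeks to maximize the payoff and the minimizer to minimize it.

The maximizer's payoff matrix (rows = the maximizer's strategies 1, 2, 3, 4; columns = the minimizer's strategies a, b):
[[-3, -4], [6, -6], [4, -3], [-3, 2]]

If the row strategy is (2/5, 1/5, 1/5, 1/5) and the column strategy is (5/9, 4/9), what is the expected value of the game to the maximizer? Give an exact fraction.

-11/9

Against (5/9, 4/9), each row's expected payoff is 1: -31/9; 2: 2/3; 3: 8/9; 4: -7/9.
Taking the (2/5, 1/5, 1/5, 1/5)-weighted average: (2/5)·(-31/9) + (1/5)·(2/3) + (1/5)·(8/9) + (1/5)·(-7/9) = -11/9.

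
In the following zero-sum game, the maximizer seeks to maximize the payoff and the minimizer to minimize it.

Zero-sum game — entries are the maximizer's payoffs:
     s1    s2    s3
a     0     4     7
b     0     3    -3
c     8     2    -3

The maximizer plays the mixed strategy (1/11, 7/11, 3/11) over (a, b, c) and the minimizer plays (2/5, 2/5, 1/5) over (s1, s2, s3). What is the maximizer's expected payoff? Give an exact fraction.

Against (2/5, 2/5, 1/5), each row's expected payoff is a: 3; b: 3/5; c: 17/5.
Taking the (1/11, 7/11, 3/11)-weighted average: (1/11)·(3) + (7/11)·(3/5) + (3/11)·(17/5) = 87/55.

87/55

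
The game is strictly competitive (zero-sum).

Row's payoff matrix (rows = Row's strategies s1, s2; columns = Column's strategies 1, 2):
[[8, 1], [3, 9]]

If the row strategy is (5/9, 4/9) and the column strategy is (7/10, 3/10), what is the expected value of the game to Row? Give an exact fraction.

Against (7/10, 3/10), each row's expected payoff is s1: 59/10; s2: 24/5.
Taking the (5/9, 4/9)-weighted average: (5/9)·(59/10) + (4/9)·(24/5) = 487/90.

487/90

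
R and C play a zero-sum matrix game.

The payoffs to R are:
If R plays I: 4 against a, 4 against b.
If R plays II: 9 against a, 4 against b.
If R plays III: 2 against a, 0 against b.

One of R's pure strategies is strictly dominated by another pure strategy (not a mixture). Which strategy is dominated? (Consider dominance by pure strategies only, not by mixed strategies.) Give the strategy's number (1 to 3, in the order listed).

Compare III with I: 4 > 2, 4 > 0.
So I strictly dominates III for R; III is strictly dominated.

3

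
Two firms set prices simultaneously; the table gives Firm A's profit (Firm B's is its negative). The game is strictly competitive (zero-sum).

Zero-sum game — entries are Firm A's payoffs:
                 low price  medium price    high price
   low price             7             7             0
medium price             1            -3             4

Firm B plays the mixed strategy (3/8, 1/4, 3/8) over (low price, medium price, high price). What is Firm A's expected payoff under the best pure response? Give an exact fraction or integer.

low price: (7)·(3/8) + (7)·(1/4) + (0)·(3/8) = 35/8.
medium price: (1)·(3/8) + (-3)·(1/4) + (4)·(3/8) = 9/8.
The best pure response is low price with expected payoff 35/8.

35/8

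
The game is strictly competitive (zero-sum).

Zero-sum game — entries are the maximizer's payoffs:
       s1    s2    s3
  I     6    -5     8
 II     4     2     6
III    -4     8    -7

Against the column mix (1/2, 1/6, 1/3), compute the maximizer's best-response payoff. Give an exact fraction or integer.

29/6

I: (6)·(1/2) + (-5)·(1/6) + (8)·(1/3) = 29/6.
II: (4)·(1/2) + (2)·(1/6) + (6)·(1/3) = 13/3.
III: (-4)·(1/2) + (8)·(1/6) + (-7)·(1/3) = -3.
The best pure response is I with expected payoff 29/6.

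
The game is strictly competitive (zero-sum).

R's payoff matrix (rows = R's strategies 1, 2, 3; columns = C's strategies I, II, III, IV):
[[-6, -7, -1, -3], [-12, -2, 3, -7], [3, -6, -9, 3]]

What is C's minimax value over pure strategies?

-2

The worst case (largest entry) in each column is I: 3, II: -2, III: 3, IV: 3.
The best (smallest) of these is -2.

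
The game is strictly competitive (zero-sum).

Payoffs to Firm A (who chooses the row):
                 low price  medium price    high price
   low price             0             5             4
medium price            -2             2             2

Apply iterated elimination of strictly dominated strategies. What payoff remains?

Row medium price is strictly dominated by row low price (0>-2, 5>2, 4>2); eliminate medium price.
Column medium price is strictly dominated by low price for Firm B (0<5); eliminate medium price.
Column high price is strictly dominated by low price for Firm B (0<4); eliminate high price.
Only (low price, low price) remains, with payoff 0.

0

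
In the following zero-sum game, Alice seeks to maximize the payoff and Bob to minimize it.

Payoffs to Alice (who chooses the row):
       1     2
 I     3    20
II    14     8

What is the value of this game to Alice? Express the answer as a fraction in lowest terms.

256/23

Row minima are 3 and 8, so Alice's maximin is 8; column maxima are 14 and 20, so Bob's minimax is 14. These differ, so the equilibrium is in mixed strategies.
Let Alice play I with probability p. Bob is indifferent when 3p + 14(1−p) = 20p + 8(1−p), giving p = 6/23.
Let Bob play 1 with probability q. Alice is indifferent when 3q + 20(1−q) = 14q + 8(1−q), giving q = 12/23.
The value is 3·(12/23) + (20)·(11/23) = 256/23.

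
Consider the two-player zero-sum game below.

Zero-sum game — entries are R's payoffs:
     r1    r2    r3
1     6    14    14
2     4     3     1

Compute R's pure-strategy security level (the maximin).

The worst-case payoff for each row is 1: 6, 2: 1.
The best of these is 6.

6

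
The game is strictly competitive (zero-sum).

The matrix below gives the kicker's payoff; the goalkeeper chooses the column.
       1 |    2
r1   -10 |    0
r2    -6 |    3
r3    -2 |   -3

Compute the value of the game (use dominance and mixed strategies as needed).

Row r1 is strictly dominated by row r2, so the kicker never plays it.
The remaining 2×2 game on (r2, r3) × (1, 2) has no saddle point. Let the kicker play r2 with probability p; indifference gives −6p − 2(1−p) = 3p − 3(1−p), so p = 1/10.
Similarly the goalkeeper's optimal q on 1 is 3/5, and the value is -6·(3/5) + (3)·(2/5) = -12/5.

-12/5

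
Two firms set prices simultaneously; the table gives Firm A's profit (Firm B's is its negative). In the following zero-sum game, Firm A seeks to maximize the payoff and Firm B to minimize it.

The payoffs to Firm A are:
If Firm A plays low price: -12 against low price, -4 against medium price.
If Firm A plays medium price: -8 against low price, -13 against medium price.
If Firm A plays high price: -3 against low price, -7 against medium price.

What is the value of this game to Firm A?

Row medium price is strictly dominated by row high price, so Firm A never plays it.
The remaining 2×2 game on (low price, high price) × (low price, medium price) has no saddle point. Let Firm A play low price with probability p; indifference gives −12p − 3(1−p) = −4p − 7(1−p), so p = 1/3.
Similarly Firm B's optimal q on low price is 1/4, and the value is -12·(1/4) + (-4)·(3/4) = -6.

-6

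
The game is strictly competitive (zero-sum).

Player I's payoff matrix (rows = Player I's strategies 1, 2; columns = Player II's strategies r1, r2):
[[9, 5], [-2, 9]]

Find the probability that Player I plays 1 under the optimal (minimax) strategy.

Row minima are 5 and -2, so Player I's maximin is 5; column maxima are 9 and 9, so Player II's minimax is 9. These differ, so the equilibrium is in mixed strategies.
Let Player I play 1 with probability p. Player II is indifferent when 9p − 2(1−p) = 5p + 9(1−p), giving p = 11/15.

11/15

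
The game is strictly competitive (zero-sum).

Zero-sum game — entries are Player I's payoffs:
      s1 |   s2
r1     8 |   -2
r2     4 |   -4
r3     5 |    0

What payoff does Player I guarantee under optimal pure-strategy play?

Row minima: -2, -4, 0 → Player I's maximin is 0.
Column maxima: 8, 0 → Player II's minimax is 0.
They coincide at (r3, s2), so the value is 0.

0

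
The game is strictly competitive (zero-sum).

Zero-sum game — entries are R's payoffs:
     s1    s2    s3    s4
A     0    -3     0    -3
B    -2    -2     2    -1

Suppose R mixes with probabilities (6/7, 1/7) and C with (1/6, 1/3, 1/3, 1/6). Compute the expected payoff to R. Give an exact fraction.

-19/14

Against (1/6, 1/3, 1/3, 1/6), each row's expected payoff is A: -3/2; B: -1/2.
Taking the (6/7, 1/7)-weighted average: (6/7)·(-3/2) + (1/7)·(-1/2) = -19/14.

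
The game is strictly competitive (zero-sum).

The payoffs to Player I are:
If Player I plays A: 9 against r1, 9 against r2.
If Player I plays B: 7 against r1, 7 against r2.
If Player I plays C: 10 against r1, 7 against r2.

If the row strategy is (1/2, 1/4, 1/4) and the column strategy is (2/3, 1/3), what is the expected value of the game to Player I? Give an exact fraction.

Against (2/3, 1/3), each row's expected payoff is A: 9; B: 7; C: 9.
Taking the (1/2, 1/4, 1/4)-weighted average: (1/2)·(9) + (1/4)·(7) + (1/4)·(9) = 17/2.

17/2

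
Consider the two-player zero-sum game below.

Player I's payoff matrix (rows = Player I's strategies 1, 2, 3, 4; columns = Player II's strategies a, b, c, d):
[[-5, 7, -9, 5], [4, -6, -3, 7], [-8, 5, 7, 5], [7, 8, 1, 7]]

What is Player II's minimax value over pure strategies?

7

The worst case (largest entry) in each column is a: 7, b: 8, c: 7, d: 7.
The best (smallest) of these is 7.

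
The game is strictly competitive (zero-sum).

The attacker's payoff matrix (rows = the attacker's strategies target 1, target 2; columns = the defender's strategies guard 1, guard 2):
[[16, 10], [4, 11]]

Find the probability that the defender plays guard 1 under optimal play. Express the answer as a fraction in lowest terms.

Row minima are 10 and 4, so the attacker's maximin is 10; column maxima are 16 and 11, so the defender's minimax is 11. These differ, so the equilibrium is in mixed strategies.
Let the defender play guard 1 with probability q. The attacker is indifferent when 16q + 10(1−q) = 4q + 11(1−q), giving q = 1/13.

1/13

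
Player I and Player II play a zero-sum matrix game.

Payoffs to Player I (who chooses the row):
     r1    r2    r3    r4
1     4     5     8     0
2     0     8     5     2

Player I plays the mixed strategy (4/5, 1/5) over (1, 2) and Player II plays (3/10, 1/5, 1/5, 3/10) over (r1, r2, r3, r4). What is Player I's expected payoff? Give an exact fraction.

92/25

Against (3/10, 1/5, 1/5, 3/10), each row's expected payoff is 1: 19/5; 2: 16/5.
Taking the (4/5, 1/5)-weighted average: (4/5)·(19/5) + (1/5)·(16/5) = 92/25.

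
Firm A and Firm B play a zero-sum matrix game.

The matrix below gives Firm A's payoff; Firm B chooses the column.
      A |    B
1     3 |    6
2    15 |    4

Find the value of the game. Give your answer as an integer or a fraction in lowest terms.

39/7

Row minima are 3 and 4, so Firm A's maximin is 4; column maxima are 15 and 6, so Firm B's minimax is 6. These differ, so the equilibrium is in mixed strategies.
Let Firm A play 1 with probability p. Firm B is indifferent when 3p + 15(1−p) = 6p + 4(1−p), giving p = 11/14.
Let Firm B play A with probability q. Firm A is indifferent when 3q + 6(1−q) = 15q + 4(1−q), giving q = 1/7.
The value is 3·(1/7) + (6)·(6/7) = 39/7.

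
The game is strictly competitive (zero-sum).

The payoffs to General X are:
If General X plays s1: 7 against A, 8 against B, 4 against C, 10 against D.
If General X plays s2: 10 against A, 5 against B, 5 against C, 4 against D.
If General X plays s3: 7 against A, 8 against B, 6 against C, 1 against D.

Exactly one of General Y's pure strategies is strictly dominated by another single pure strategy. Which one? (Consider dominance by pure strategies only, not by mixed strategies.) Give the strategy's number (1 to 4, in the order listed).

General Y prefers columns that give General X less. Compare A with C: 4 < 7, 5 < 10, 6 < 7.
So C strictly dominates A for General Y; A is strictly dominated.

1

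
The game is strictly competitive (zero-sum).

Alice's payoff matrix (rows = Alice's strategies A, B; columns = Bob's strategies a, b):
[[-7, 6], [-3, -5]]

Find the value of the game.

Row minima are -7 and -5, so Alice's maximin is -5; column maxima are -3 and 6, so Bob's minimax is -3. These differ, so the equilibrium is in mixed strategies.
Let Alice play A with probability p. Bob is indifferent when −7p − 3(1−p) = 6p − 5(1−p), giving p = 2/15.
Let Bob play a with probability q. Alice is indifferent when −7q + 6(1−q) = −3q − 5(1−q), giving q = 11/15.
The value is -7·(11/15) + (6)·(4/15) = -53/15.

-53/15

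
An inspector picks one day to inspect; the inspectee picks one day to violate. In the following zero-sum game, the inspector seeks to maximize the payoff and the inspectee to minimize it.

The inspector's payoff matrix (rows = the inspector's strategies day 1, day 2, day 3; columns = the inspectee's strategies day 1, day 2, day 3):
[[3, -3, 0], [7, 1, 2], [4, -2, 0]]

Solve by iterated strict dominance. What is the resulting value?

1

Row day 3 is strictly dominated by row day 2 (7>4, 1>-2, 2>0); eliminate day 3.
Row day 1 is strictly dominated by row day 2 (7>3, 1>-3, 2>0); eliminate day 1.
Column day 1 is strictly dominated by day 2 for the inspectee (1<7); eliminate day 1.
Column day 3 is strictly dominated by day 2 for the inspectee (1<2); eliminate day 3.
Only (day 2, day 2) remains, with payoff 1.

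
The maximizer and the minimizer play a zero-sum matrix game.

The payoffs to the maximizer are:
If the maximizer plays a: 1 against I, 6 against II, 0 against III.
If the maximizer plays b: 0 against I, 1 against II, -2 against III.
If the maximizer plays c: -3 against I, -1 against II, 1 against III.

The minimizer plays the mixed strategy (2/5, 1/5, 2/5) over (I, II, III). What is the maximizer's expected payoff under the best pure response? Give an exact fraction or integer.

a: (1)·(2/5) + (6)·(1/5) + (0)·(2/5) = 8/5.
b: (0)·(2/5) + (1)·(1/5) + (-2)·(2/5) = -3/5.
c: (-3)·(2/5) + (-1)·(1/5) + (1)·(2/5) = -1.
The best pure response is a with expected payoff 8/5.

8/5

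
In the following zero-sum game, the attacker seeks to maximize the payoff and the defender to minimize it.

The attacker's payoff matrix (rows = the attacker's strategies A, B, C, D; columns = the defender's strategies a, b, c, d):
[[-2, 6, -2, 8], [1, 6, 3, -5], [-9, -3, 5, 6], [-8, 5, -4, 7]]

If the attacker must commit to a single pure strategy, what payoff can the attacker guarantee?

-2

The worst-case payoff for each row is A: -2, B: -5, C: -9, D: -8.
The best of these is -2.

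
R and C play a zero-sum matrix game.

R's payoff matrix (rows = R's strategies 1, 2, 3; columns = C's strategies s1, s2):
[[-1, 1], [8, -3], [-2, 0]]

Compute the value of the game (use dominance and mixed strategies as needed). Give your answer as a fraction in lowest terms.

5/13

Row 3 is strictly dominated by row 1, so R never plays it.
The remaining 2×2 game on (1, 2) × (s1, s2) has no saddle point. Let R play 1 with probability p; indifference gives −p + 8(1−p) = p − 3(1−p), so p = 11/13.
Similarly C's optimal q on s1 is 4/13, and the value is -1·(4/13) + (1)·(9/13) = 5/13.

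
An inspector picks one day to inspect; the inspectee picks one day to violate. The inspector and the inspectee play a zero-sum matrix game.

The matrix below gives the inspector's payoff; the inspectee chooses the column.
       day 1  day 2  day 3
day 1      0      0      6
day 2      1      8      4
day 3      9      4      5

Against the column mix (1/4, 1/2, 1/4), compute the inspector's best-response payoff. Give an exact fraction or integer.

11/2

day 1: (0)·(1/4) + (0)·(1/2) + (6)·(1/4) = 3/2.
day 2: (1)·(1/4) + (8)·(1/2) + (4)·(1/4) = 21/4.
day 3: (9)·(1/4) + (4)·(1/2) + (5)·(1/4) = 11/2.
The best pure response is day 3 with expected payoff 11/2.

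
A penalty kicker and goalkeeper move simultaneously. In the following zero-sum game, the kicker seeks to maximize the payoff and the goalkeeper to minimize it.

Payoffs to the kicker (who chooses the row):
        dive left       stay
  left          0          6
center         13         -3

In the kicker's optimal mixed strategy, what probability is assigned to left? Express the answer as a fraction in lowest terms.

Row minima are 0 and -3, so the kicker's maximin is 0; column maxima are 13 and 6, so the goalkeeper's minimax is 6. These differ, so the equilibrium is in mixed strategies.
Let the kicker play left with probability p. The goalkeeper is indifferent when 13(1−p) = 6p − 3(1−p), giving p = 8/11.

8/11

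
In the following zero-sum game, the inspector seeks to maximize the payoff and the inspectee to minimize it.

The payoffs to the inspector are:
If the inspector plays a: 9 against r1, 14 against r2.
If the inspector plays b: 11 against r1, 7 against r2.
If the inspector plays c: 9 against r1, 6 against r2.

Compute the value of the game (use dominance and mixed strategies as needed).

91/9

Row c is strictly dominated by row b, so the inspector never plays it.
The remaining 2×2 game on (a, b) × (r1, r2) has no saddle point. Let the inspector play a with probability p; indifference gives 9p + 11(1−p) = 14p + 7(1−p), so p = 4/9.
Similarly the inspectee's optimal q on r1 is 7/9, and the value is 9·(7/9) + (14)·(2/9) = 91/9.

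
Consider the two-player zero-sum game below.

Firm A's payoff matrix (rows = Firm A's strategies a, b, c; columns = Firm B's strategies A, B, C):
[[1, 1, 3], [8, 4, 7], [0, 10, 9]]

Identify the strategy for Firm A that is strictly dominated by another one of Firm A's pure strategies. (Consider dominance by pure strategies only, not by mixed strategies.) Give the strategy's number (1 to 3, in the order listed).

1

Compare a with b: 8 > 1, 4 > 1, 7 > 3.
So b strictly dominates a for Firm A; a is strictly dominated.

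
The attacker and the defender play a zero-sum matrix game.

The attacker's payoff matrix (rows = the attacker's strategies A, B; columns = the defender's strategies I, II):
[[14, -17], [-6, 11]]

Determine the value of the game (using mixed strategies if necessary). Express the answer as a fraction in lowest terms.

13/12

Row minima are -17 and -6, so the attacker's maximin is -6; column maxima are 14 and 11, so the defender's minimax is 11. These differ, so the equilibrium is in mixed strategies.
Let the attacker play A with probability p. The defender is indifferent when 14p − 6(1−p) = −17p + 11(1−p), giving p = 17/48.
Let the defender play I with probability q. The attacker is indifferent when 14q − 17(1−q) = −6q + 11(1−q), giving q = 7/12.
The value is 14·(7/12) + (-17)·(5/12) = 13/12.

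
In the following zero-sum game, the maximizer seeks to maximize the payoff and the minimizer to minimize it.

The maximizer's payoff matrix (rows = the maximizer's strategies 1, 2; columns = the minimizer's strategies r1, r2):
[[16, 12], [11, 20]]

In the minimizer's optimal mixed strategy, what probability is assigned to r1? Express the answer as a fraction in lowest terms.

Row minima are 12 and 11, so the maximizer's maximin is 12; column maxima are 16 and 20, so the minimizer's minimax is 16. These differ, so the equilibrium is in mixed strategies.
Let the minimizer play r1 with probability q. The maximizer is indifferent when 16q + 12(1−q) = 11q + 20(1−q), giving q = 8/13.

8/13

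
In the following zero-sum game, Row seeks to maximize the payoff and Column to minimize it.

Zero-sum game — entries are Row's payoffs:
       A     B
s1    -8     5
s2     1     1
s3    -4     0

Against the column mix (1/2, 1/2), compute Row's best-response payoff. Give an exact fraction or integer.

s1: (-8)·(1/2) + (5)·(1/2) = -3/2.
s2: (1)·(1/2) + (1)·(1/2) = 1.
s3: (-4)·(1/2) + (0)·(1/2) = -2.
The best pure response is s2 with expected payoff 1.

1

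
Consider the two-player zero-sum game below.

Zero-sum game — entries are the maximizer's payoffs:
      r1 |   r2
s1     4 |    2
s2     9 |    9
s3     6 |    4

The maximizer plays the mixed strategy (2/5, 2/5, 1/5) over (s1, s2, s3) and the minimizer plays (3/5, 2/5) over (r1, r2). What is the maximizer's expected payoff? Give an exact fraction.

Against (3/5, 2/5), each row's expected payoff is s1: 16/5; s2: 9; s3: 26/5.
Taking the (2/5, 2/5, 1/5)-weighted average: (2/5)·(16/5) + (2/5)·(9) + (1/5)·(26/5) = 148/25.

148/25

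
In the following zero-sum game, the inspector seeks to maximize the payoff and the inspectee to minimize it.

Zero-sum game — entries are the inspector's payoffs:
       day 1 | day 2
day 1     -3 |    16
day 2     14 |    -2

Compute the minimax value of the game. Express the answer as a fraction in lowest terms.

218/35

Row minima are -3 and -2, so the inspector's maximin is -2; column maxima are 14 and 16, so the inspectee's minimax is 14. These differ, so the equilibrium is in mixed strategies.
Let the inspector play day 1 with probability p. The inspectee is indifferent when −3p + 14(1−p) = 16p − 2(1−p), giving p = 16/35.
Let the inspectee play day 1 with probability q. The inspector is indifferent when −3q + 16(1−q) = 14q − 2(1−q), giving q = 18/35.
The value is -3·(18/35) + (16)·(17/35) = 218/35.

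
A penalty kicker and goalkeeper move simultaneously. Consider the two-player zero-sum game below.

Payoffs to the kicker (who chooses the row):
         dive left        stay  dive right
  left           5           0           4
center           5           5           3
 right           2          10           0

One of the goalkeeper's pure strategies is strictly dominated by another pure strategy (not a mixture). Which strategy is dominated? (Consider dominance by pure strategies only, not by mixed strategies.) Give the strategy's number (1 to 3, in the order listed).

The goalkeeper prefers columns that give the kicker less. Compare dive left with dive right: 4 < 5, 3 < 5, 0 < 2.
So dive right strictly dominates dive left for the goalkeeper; dive left is strictly dominated.

1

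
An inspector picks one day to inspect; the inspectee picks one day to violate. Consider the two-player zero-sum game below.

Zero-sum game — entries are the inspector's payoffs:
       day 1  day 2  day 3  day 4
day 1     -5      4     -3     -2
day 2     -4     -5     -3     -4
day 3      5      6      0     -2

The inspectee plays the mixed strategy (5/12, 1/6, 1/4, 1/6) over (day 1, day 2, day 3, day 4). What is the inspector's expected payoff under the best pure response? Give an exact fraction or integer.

day 1: (-5)·(5/12) + (4)·(1/6) + (-3)·(1/4) + (-2)·(1/6) = -5/2.
day 2: (-4)·(5/12) + (-5)·(1/6) + (-3)·(1/4) + (-4)·(1/6) = -47/12.
day 3: (5)·(5/12) + (6)·(1/6) + (0)·(1/4) + (-2)·(1/6) = 11/4.
The best pure response is day 3 with expected payoff 11/4.

11/4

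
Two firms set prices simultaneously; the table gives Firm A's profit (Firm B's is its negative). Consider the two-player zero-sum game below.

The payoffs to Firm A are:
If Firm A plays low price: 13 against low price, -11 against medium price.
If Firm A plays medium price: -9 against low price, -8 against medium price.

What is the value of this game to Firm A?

Row minima are -11 and -9, so Firm A's maximin is -9; column maxima are 13 and -8, so Firm B's minimax is -8. These differ, so the equilibrium is in mixed strategies.
Let Firm A play low price with probability p. Firm B is indifferent when 13p − 9(1−p) = −11p − 8(1−p), giving p = 1/25.
Let Firm B play low price with probability q. Firm A is indifferent when 13q − 11(1−q) = −9q − 8(1−q), giving q = 3/25.
The value is 13·(3/25) + (-11)·(22/25) = -203/25.

-203/25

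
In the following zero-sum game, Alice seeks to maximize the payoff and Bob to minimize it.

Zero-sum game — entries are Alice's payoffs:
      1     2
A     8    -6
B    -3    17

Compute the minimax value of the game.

Row minima are -6 and -3, so Alice's maximin is -3; column maxima are 8 and 17, so Bob's minimax is 8. These differ, so the equilibrium is in mixed strategies.
Let Alice play A with probability p. Bob is indifferent when 8p − 3(1−p) = −6p + 17(1−p), giving p = 10/17.
Let Bob play 1 with probability q. Alice is indifferent when 8q − 6(1−q) = −3q + 17(1−q), giving q = 23/34.
The value is 8·(23/34) + (-6)·(11/34) = 59/17.

59/17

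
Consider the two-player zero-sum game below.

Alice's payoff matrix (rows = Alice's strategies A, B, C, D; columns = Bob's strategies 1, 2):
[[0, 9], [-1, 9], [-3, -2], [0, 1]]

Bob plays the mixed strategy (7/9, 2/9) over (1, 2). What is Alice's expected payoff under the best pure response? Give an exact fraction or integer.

2

A: (0)·(7/9) + (9)·(2/9) = 2.
B: (-1)·(7/9) + (9)·(2/9) = 11/9.
C: (-3)·(7/9) + (-2)·(2/9) = -25/9.
D: (0)·(7/9) + (1)·(2/9) = 2/9.
The best pure response is A with expected payoff 2.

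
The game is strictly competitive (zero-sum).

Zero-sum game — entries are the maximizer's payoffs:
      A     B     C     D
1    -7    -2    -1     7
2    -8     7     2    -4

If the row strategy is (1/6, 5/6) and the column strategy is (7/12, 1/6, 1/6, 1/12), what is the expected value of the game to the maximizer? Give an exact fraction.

-43/12

Against (7/12, 1/6, 1/6, 1/12), each row's expected payoff is 1: -4; 2: -7/2.
Taking the (1/6, 5/6)-weighted average: (1/6)·(-4) + (5/6)·(-7/2) = -43/12.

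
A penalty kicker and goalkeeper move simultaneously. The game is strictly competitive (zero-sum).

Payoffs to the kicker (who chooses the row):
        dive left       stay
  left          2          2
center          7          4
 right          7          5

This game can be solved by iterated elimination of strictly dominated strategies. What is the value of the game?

Row left is strictly dominated by row center (7>2, 4>2); eliminate left.
Column dive left is strictly dominated by stay for the goalkeeper (4<7, 5<7); eliminate dive left.
Row center is strictly dominated by row right (5>4); eliminate center.
Only (right, stay) remains, with payoff 5.

5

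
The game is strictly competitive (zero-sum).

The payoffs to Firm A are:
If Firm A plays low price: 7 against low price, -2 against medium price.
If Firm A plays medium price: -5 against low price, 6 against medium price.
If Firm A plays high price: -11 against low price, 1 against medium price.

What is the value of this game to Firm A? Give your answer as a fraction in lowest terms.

Row high price is strictly dominated by row medium price, so Firm A never plays it.
The remaining 2×2 game on (low price, medium price) × (low price, medium price) has no saddle point. Let Firm A play low price with probability p; indifference gives 7p − 5(1−p) = −2p + 6(1−p), so p = 11/20.
Similarly Firm B's optimal q on low price is 2/5, and the value is 7·(2/5) + (-2)·(3/5) = 8/5.

8/5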